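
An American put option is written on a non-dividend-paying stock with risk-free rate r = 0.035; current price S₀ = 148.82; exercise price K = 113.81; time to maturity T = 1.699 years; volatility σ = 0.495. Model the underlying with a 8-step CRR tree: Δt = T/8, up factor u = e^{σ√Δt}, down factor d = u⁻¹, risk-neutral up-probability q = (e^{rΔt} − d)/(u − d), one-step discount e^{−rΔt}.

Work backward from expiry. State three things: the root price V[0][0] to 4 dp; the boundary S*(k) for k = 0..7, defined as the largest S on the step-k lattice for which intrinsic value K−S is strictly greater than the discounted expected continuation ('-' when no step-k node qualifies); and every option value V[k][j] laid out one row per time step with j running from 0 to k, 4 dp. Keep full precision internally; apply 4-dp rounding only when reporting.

price = 16.6827
boundary = - - - - - 47.5677 59.7561 75.0675
tree:
16.6827
23.4089 9.0395
31.9827 13.7010 3.7014
42.3546 20.2984 6.1609 0.8676
54.0856 29.2395 10.1078 1.6170 0.0000
66.2423 40.6602 16.2766 3.0136 0.0000 0.0000
75.9446 54.0539 25.5613 5.6164 0.0000 0.0000 0.0000
83.6679 66.2423 38.7425 10.4673 0.0000 0.0000 0.0000 0.0000
89.8160 75.9446 54.0539 19.5078 0.0000 0.0000 0.0000 0.0000 0.0000

Δt=0.21238, u=1.25623, d=0.79603, q=0.45943, disc=e^(-rΔt)=0.99259
k=8 terminal: V=max(K-S,0) → 89.8160 75.9446 54.0539 19.5078 0.0000 0.0000 0.0000 0.0000 0.0000
k=7: j=0 S=30.1421 intr=83.6679 cont=82.8251 V=83.6679[EX]; j=1 S=47.5677 intr=66.2423 cont=65.3994 V=66.2423[EX]; j=2 S=75.0675 intr=38.7425 cont=37.8997 V=38.7425[EX]; j=3 S=118.4654 intr=0.0000 cont=10.4673 V=10.4673[hold]; j=4 S=186.9524 intr=0.0000 cont=0.0000 V=0.0000[hold]; j=5 S=295.0330 intr=0.0000 cont=0.0000 V=0.0000[hold]; j=6 S=465.5970 intr=0.0000 cont=0.0000 V=0.0000[hold]; j=7 S=734.7672 intr=0.0000 cont=0.0000 V=0.0000[hold]  S*(7)=75.0675
k=6: j=0 S=37.8654 intr=75.9446 cont=75.1018 V=75.9446[EX]; j=1 S=59.7561 intr=54.0539 cont=53.2111 V=54.0539[EX]; j=2 S=94.3022 intr=19.5078 cont=25.5613 V=25.5613[hold]; j=3 S=148.8200 intr=0.0000 cont=5.6164 V=5.6164[hold]; j=4 S=234.8556 intr=0.0000 cont=0.0000 V=0.0000[hold]; j=5 S=370.6299 intr=0.0000 cont=0.0000 V=0.0000[hold]; j=6 S=584.8978 intr=0.0000 cont=0.0000 V=0.0000[hold]  S*(6)=59.7561
k=5: j=0 S=47.5677 intr=66.2423 cont=65.3994 V=66.2423[EX]; j=1 S=75.0675 intr=38.7425 cont=40.6602 V=40.6602[hold]; j=2 S=118.4654 intr=0.0000 cont=16.2766 V=16.2766[hold]; j=3 S=186.9524 intr=0.0000 cont=3.0136 V=3.0136[hold]; j=4 S=295.0330 intr=0.0000 cont=0.0000 V=0.0000[hold]; j=5 S=465.5970 intr=0.0000 cont=0.0000 V=0.0000[hold]  S*(5)=47.5677
k=4: j=0 S=59.7561 intr=54.0539 cont=54.0856 V=54.0856[hold]; j=1 S=94.3022 intr=19.5078 cont=29.2395 V=29.2395[hold]; j=2 S=148.8200 intr=0.0000 cont=10.1078 V=10.1078[hold]; j=3 S=234.8556 intr=0.0000 cont=1.6170 V=1.6170[hold]; j=4 S=370.6299 intr=0.0000 cont=0.0000 V=0.0000[hold]  S*(4)=-
k=3: j=0 S=75.0675 intr=38.7425 cont=42.3546 V=42.3546[hold]; j=1 S=118.4654 intr=0.0000 cont=20.2984 V=20.2984[hold]; j=2 S=186.9524 intr=0.0000 cont=6.1609 V=6.1609[hold]; j=3 S=295.0330 intr=0.0000 cont=0.8676 V=0.8676[hold]  S*(3)=-
k=2: j=0 S=94.3022 intr=19.5078 cont=31.9827 V=31.9827[hold]; j=1 S=148.8200 intr=0.0000 cont=13.7010 V=13.7010[hold]; j=2 S=234.8556 intr=0.0000 cont=3.7014 V=3.7014[hold]  S*(2)=-
k=1: j=0 S=118.4654 intr=0.0000 cont=23.4089 V=23.4089[hold]; j=1 S=186.9524 intr=0.0000 cont=9.0395 V=9.0395[hold]  S*(1)=-
k=0: j=0 S=148.8200 intr=0.0000 cont=16.6827 V=16.6827[hold]  S*(0)=-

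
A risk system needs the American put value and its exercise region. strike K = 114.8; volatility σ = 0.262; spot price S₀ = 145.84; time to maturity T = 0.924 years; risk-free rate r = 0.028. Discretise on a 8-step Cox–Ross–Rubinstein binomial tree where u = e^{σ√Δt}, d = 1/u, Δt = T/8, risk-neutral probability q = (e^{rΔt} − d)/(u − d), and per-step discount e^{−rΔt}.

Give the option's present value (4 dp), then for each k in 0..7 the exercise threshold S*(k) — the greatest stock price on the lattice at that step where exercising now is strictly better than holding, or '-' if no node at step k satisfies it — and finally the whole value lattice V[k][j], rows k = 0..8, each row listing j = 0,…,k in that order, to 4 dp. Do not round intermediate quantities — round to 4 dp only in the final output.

price = 2.5365
boundary = - - - - - - 85.4782 93.4384
tree:
2.5365
4.1158 0.9479
6.5325 1.6861 0.2037
10.0922 2.9569 0.4054 0.0000
15.0771 5.0912 0.8069 0.0000 0.0000
21.5928 8.5527 1.6059 0.0000 0.0000 0.0000
29.3218 13.8776 3.1961 0.0000 0.0000 0.0000 0.0000
36.6039 21.3616 6.3611 0.0000 0.0000 0.0000 0.0000 0.0000
43.2656 29.3218 12.6600 0.0000 0.0000 0.0000 0.0000 0.0000 0.0000

params: Δt=0.11550 u=1.09313 d=0.91481 q=0.49592 e^(-rΔt)=0.99677
t_8 payoffs: 43.2656 29.3218 12.6600 0.0000 0.0000 0.0000 0.0000 0.0000 0.0000
t_7: node(7,0) S=78.1961 payoff=36.6039 vs cont=36.2332 → 36.6039 [stop]  node(7,1) S=93.4384 payoff=21.3616 vs cont=20.9909 → 21.3616 [stop]  node(7,2) S=111.6519 payoff=3.1481 vs cont=6.3611 → 6.3611 [wait]  node(7,3) S=133.4155 payoff=0.0000 vs cont=0.0000 → 0.0000 [wait]  node(7,4) S=159.4215 payoff=0.0000 vs cont=0.0000 → 0.0000 [wait]  node(7,5) S=190.4966 payoff=0.0000 vs cont=0.0000 → 0.0000 [wait]  node(7,6) S=227.6291 payoff=0.0000 vs cont=0.0000 → 0.0000 [wait]  node(7,7) S=271.9995 payoff=0.0000 vs cont=0.0000 → 0.0000 [wait]  ⇒ S*(7)=93.4384
t_6: node(6,0) S=85.4782 payoff=29.3218 vs cont=28.9511 → 29.3218 [stop]  node(6,1) S=102.1400 payoff=12.6600 vs cont=13.8776 → 13.8776 [wait]  node(6,2) S=122.0496 payoff=0.0000 vs cont=3.1961 → 3.1961 [wait]  node(6,3) S=145.8400 payoff=0.0000 vs cont=0.0000 → 0.0000 [wait]  node(6,4) S=174.2678 payoff=0.0000 vs cont=0.0000 → 0.0000 [wait]  node(6,5) S=208.2368 payoff=0.0000 vs cont=0.0000 → 0.0000 [wait]  node(6,6) S=248.8273 payoff=0.0000 vs cont=0.0000 → 0.0000 [wait]  ⇒ S*(6)=85.4782
t_5: node(5,0) S=93.4384 payoff=21.3616 vs cont=21.5928 → 21.5928 [wait]  node(5,1) S=111.6519 payoff=3.1481 vs cont=8.5527 → 8.5527 [wait]  node(5,2) S=133.4155 payoff=0.0000 vs cont=1.6059 → 1.6059 [wait]  node(5,3) S=159.4215 payoff=0.0000 vs cont=0.0000 → 0.0000 [wait]  node(5,4) S=190.4966 payoff=0.0000 vs cont=0.0000 → 0.0000 [wait]  node(5,5) S=227.6291 payoff=0.0000 vs cont=0.0000 → 0.0000 [wait]  ⇒ S*(5)=-
t_4: node(4,0) S=102.1400 payoff=12.6600 vs cont=15.0771 → 15.0771 [wait]  node(4,1) S=122.0496 payoff=0.0000 vs cont=5.0912 → 5.0912 [wait]  node(4,2) S=145.8400 payoff=0.0000 vs cont=0.8069 → 0.8069 [wait]  node(4,3) S=174.2678 payoff=0.0000 vs cont=0.0000 → 0.0000 [wait]  node(4,4) S=208.2368 payoff=0.0000 vs cont=0.0000 → 0.0000 [wait]  ⇒ S*(4)=-
t_3: node(3,0) S=111.6519 payoff=3.1481 vs cont=10.0922 → 10.0922 [wait]  node(3,1) S=133.4155 payoff=0.0000 vs cont=2.9569 → 2.9569 [wait]  node(3,2) S=159.4215 payoff=0.0000 vs cont=0.4054 → 0.4054 [wait]  node(3,3) S=190.4966 payoff=0.0000 vs cont=0.0000 → 0.0000 [wait]  ⇒ S*(3)=-
t_2: node(2,0) S=122.0496 payoff=0.0000 vs cont=6.5325 → 6.5325 [wait]  node(2,1) S=145.8400 payoff=0.0000 vs cont=1.6861 → 1.6861 [wait]  node(2,2) S=174.2678 payoff=0.0000 vs cont=0.2037 → 0.2037 [wait]  ⇒ S*(2)=-
t_1: node(1,0) S=133.4155 payoff=0.0000 vs cont=4.1158 → 4.1158 [wait]  node(1,1) S=159.4215 payoff=0.0000 vs cont=0.9479 → 0.9479 [wait]  ⇒ S*(1)=-
t_0: node(0,0) S=145.8400 payoff=0.0000 vs cont=2.5365 → 2.5365 [wait]  ⇒ S*(0)=-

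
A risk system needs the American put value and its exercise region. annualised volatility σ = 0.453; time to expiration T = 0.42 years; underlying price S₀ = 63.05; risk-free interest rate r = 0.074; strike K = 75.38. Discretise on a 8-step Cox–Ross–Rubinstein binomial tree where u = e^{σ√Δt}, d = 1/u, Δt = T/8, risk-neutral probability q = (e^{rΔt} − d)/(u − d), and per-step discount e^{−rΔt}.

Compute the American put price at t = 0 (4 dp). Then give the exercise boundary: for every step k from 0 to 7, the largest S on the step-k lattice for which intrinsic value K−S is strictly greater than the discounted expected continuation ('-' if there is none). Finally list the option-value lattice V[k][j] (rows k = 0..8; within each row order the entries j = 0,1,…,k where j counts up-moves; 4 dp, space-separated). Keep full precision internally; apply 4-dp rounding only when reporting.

Δt=0.05250, u=1.10937, d=0.90141, q=0.49279, disc=e^(-rΔt)=0.99612
k=8 terminal: V=max(K-S,0) → 47.8971 41.5565 33.7531 24.1494 12.3300 0.0000 0.0000 0.0000 0.0000
k=7: j=0 S=30.4888 intr=44.8912 cont=44.5989 V=44.8912[EX]; j=1 S=37.5229 intr=37.8571 cont=37.5648 V=37.8571[EX]; j=2 S=46.1798 intr=29.2002 cont=28.9079 V=29.2002[EX]; j=3 S=56.8339 intr=18.5461 cont=18.2538 V=18.5461[EX]; j=4 S=69.9460 intr=5.4340 cont=6.2296 V=6.2296[hold]; j=5 S=86.0832 intr=0.0000 cont=0.0000 V=0.0000[hold]; j=6 S=105.9434 intr=0.0000 cont=0.0000 V=0.0000[hold]; j=7 S=130.3855 intr=0.0000 cont=0.0000 V=0.0000[hold]  S*(7)=56.8339
k=6: j=0 S=33.8235 intr=41.5565 cont=41.2642 V=41.5565[EX]; j=1 S=41.6269 intr=33.7531 cont=33.4608 V=33.7531[EX]; j=2 S=51.2306 intr=24.1494 cont=23.8571 V=24.1494[EX]; j=3 S=63.0500 intr=12.3300 cont=12.4283 V=12.4283[hold]; j=4 S=77.5962 intr=0.0000 cont=3.1475 V=3.1475[hold]; j=5 S=95.4984 intr=0.0000 cont=0.0000 V=0.0000[hold]; j=6 S=117.5308 intr=0.0000 cont=0.0000 V=0.0000[hold]  S*(6)=51.2306
k=5: j=0 S=37.5229 intr=37.8571 cont=37.5648 V=37.8571[EX]; j=1 S=46.1798 intr=29.2002 cont=28.9079 V=29.2002[EX]; j=2 S=56.8339 intr=18.5461 cont=18.3021 V=18.5461[EX]; j=3 S=69.9460 intr=5.4340 cont=7.8243 V=7.8243[hold]; j=4 S=86.0832 intr=0.0000 cont=1.5902 V=1.5902[hold]; j=5 S=105.9434 intr=0.0000 cont=0.0000 V=0.0000[hold]  S*(5)=56.8339
k=4: j=0 S=41.6269 intr=33.7531 cont=33.4608 V=33.7531[EX]; j=1 S=51.2306 intr=24.1494 cont=23.8571 V=24.1494[EX]; j=2 S=63.0500 intr=12.3300 cont=13.2111 V=13.2111[hold]; j=3 S=77.5962 intr=0.0000 cont=4.7338 V=4.7338[hold]; j=4 S=95.4984 intr=0.0000 cont=0.8034 V=0.8034[hold]  S*(4)=51.2306
k=3: j=0 S=46.1798 intr=29.2002 cont=28.9079 V=29.2002[EX]; j=1 S=56.8339 intr=18.5461 cont=18.6863 V=18.6863[hold]; j=2 S=69.9460 intr=5.4340 cont=8.9985 V=8.9985[hold]; j=3 S=86.0832 intr=0.0000 cont=2.7861 V=2.7861[hold]  S*(3)=46.1798
k=2: j=0 S=51.2306 intr=24.1494 cont=23.9259 V=24.1494[EX]; j=1 S=63.0500 intr=12.3300 cont=13.8583 V=13.8583[hold]; j=2 S=77.5962 intr=0.0000 cont=5.9141 V=5.9141[hold]  S*(2)=51.2306
k=1: j=0 S=56.8339 intr=18.5461 cont=19.0040 V=19.0040[hold]; j=1 S=69.9460 intr=5.4340 cont=9.9049 V=9.9049[hold]  S*(1)=-
k=0: j=0 S=63.0500 intr=12.3300 cont=14.4638 V=14.4638[hold]  S*(0)=-

price = 14.4638
boundary = - - 51.2306 46.1798 51.2306 56.8339 51.2306 56.8339
tree:
14.4638
19.0040 9.9049
24.1494 13.8583 5.9141
29.2002 18.6863 8.9985 2.7861
33.7531 24.1494 13.2111 4.7338 0.8034
37.8571 29.2002 18.5461 7.8243 1.5902 0.0000
41.5565 33.7531 24.1494 12.4283 3.1475 0.0000 0.0000
44.8912 37.8571 29.2002 18.5461 6.2296 0.0000 0.0000 0.0000
47.8971 41.5565 33.7531 24.1494 12.3300 0.0000 0.0000 0.0000 0.0000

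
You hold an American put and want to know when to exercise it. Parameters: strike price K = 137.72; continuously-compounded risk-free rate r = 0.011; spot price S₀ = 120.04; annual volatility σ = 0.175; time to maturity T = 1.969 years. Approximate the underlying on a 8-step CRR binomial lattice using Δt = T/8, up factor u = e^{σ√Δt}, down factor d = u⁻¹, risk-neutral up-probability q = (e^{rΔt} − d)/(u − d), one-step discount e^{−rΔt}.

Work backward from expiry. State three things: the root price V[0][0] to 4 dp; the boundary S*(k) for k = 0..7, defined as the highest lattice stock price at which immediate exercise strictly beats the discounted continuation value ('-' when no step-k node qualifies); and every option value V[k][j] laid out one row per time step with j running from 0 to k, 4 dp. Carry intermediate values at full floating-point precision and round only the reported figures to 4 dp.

price = 21.8409
boundary = - - 100.9057 92.5147 100.9057 110.0578 100.9057 110.0578
tree:
21.8409
28.8322 14.7969
36.8143 20.8114 8.7151
45.2053 28.2447 13.3087 4.0559
52.8986 36.8143 19.6186 6.9161 1.1474
59.9521 45.2053 27.6622 11.4840 2.2733 0.0000
66.4190 52.8986 36.8143 18.3574 4.5040 0.0000 0.0000
72.3482 59.9521 45.2053 27.6622 8.9236 0.0000 0.0000 0.0000
77.7844 66.4190 52.8986 36.8143 17.6800 0.0000 0.0000 0.0000 0.0000

params: Δt=0.24613 u=1.09070 d=0.91684 q=0.49390 e^(-rΔt)=0.99730
t_8 payoffs: 77.7844 66.4190 52.8986 36.8143 17.6800 0.0000 0.0000 0.0000 0.0000
t_7: node(7,0) S=65.3718 payoff=72.3482 vs cont=71.9759 → 72.3482 [stop]  node(7,1) S=77.7679 payoff=59.9521 vs cont=59.5797 → 59.9521 [stop]  node(7,2) S=92.5147 payoff=45.2053 vs cont=44.8330 → 45.2053 [stop]  node(7,3) S=110.0578 payoff=27.6622 vs cont=27.2898 → 27.6622 [stop]  node(7,4) S=130.9276 payoff=6.7924 vs cont=8.9236 → 8.9236 [wait]  node(7,5) S=155.7548 payoff=0.0000 vs cont=0.0000 → 0.0000 [wait]  node(7,6) S=185.2898 payoff=0.0000 vs cont=0.0000 → 0.0000 [wait]  node(7,7) S=220.4255 payoff=0.0000 vs cont=0.0000 → 0.0000 [wait]  ⇒ S*(7)=110.0578
t_6: node(6,0) S=71.3010 payoff=66.4190 vs cont=66.0467 → 66.4190 [stop]  node(6,1) S=84.8214 payoff=52.8986 vs cont=52.5262 → 52.8986 [stop]  node(6,2) S=100.9057 payoff=36.8143 vs cont=36.4419 → 36.8143 [stop]  node(6,3) S=120.0400 payoff=17.6800 vs cont=18.3574 → 18.3574 [wait]  node(6,4) S=142.8026 payoff=0.0000 vs cont=4.5040 → 4.5040 [wait]  node(6,5) S=169.8816 payoff=0.0000 vs cont=0.0000 → 0.0000 [wait]  node(6,6) S=202.0955 payoff=0.0000 vs cont=0.0000 → 0.0000 [wait]  ⇒ S*(6)=100.9057
t_5: node(5,0) S=77.7679 payoff=59.9521 vs cont=59.5797 → 59.9521 [stop]  node(5,1) S=92.5147 payoff=45.2053 vs cont=44.8330 → 45.2053 [stop]  node(5,2) S=110.0578 payoff=27.6622 vs cont=27.6235 → 27.6622 [stop]  node(5,3) S=130.9276 payoff=6.7924 vs cont=11.4840 → 11.4840 [wait]  node(5,4) S=155.7548 payoff=0.0000 vs cont=2.2733 → 2.2733 [wait]  node(5,5) S=185.2898 payoff=0.0000 vs cont=0.0000 → 0.0000 [wait]  ⇒ S*(5)=110.0578
t_4: node(4,0) S=84.8214 payoff=52.8986 vs cont=52.5262 → 52.8986 [stop]  node(4,1) S=100.9057 payoff=36.8143 vs cont=36.4419 → 36.8143 [stop]  node(4,2) S=120.0400 payoff=17.6800 vs cont=19.6186 → 19.6186 [wait]  node(4,3) S=142.8026 payoff=0.0000 vs cont=6.9161 → 6.9161 [wait]  node(4,4) S=169.8816 payoff=0.0000 vs cont=1.1474 → 1.1474 [wait]  ⇒ S*(4)=100.9057
t_3: node(3,0) S=92.5147 payoff=45.2053 vs cont=44.8330 → 45.2053 [stop]  node(3,1) S=110.0578 payoff=27.6622 vs cont=28.2447 → 28.2447 [wait]  node(3,2) S=130.9276 payoff=6.7924 vs cont=13.3087 → 13.3087 [wait]  node(3,3) S=155.7548 payoff=0.0000 vs cont=4.0559 → 4.0559 [wait]  ⇒ S*(3)=92.5147
t_2: node(2,0) S=100.9057 payoff=36.8143 vs cont=36.7289 → 36.8143 [stop]  node(2,1) S=120.0400 payoff=17.6800 vs cont=20.8114 → 20.8114 [wait]  node(2,2) S=142.8026 payoff=0.0000 vs cont=8.7151 → 8.7151 [wait]  ⇒ S*(2)=100.9057
t_1: node(1,0) S=110.0578 payoff=27.6622 vs cont=28.8322 → 28.8322 [wait]  node(1,1) S=130.9276 payoff=6.7924 vs cont=14.7969 → 14.7969 [wait]  ⇒ S*(1)=-
t_0: node(0,0) S=120.0400 payoff=17.6800 vs cont=21.8409 → 21.8409 [wait]  ⇒ S*(0)=-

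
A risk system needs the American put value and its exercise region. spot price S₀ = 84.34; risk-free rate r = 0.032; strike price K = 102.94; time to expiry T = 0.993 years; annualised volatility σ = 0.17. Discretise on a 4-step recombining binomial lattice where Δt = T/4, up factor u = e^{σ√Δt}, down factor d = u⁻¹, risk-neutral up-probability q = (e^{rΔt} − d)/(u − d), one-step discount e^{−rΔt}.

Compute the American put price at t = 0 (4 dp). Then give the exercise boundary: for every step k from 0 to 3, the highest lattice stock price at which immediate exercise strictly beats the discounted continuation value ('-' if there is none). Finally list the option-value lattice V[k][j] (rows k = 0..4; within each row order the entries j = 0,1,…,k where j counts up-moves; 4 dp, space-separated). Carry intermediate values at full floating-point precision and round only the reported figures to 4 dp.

price = 18.6000
boundary = 84.3400 77.4904 84.3400 91.7950
tree:
18.6000
25.4496 11.8722
31.7429 18.6000 5.9862
37.5251 25.4496 11.1450 1.4257
42.8377 31.7429 18.6000 3.0310 0.0000

params: Δt=0.24825 u=1.08839 d=0.91879 q=0.52586 e^(-rΔt)=0.99209
t_4 payoffs: 42.8377 31.7429 18.6000 3.0310 0.0000
t_3: node(3,0) S=65.4149 payoff=37.5251 vs cont=36.7106 → 37.5251 [stop]  node(3,1) S=77.4904 payoff=25.4496 vs cont=24.6351 → 25.4496 [stop]  node(3,2) S=91.7950 payoff=11.1450 vs cont=10.3304 → 11.1450 [stop]  node(3,3) S=108.7403 payoff=0.0000 vs cont=1.4257 → 1.4257 [wait]  ⇒ S*(3)=91.7950
t_2: node(2,0) S=71.1971 payoff=31.7429 vs cont=30.9284 → 31.7429 [stop]  node(2,1) S=84.3400 payoff=18.6000 vs cont=17.7855 → 18.6000 [stop]  node(2,2) S=99.9090 payoff=3.0310 vs cont=5.9862 → 5.9862 [wait]  ⇒ S*(2)=84.3400
t_1: node(1,0) S=77.4904 payoff=25.4496 vs cont=24.6351 → 25.4496 [stop]  node(1,1) S=91.7950 payoff=11.1450 vs cont=11.8722 → 11.8722 [wait]  ⇒ S*(1)=77.4904
t_0: node(0,0) S=84.3400 payoff=18.6000 vs cont=18.1649 → 18.6000 [stop]  ⇒ S*(0)=84.3400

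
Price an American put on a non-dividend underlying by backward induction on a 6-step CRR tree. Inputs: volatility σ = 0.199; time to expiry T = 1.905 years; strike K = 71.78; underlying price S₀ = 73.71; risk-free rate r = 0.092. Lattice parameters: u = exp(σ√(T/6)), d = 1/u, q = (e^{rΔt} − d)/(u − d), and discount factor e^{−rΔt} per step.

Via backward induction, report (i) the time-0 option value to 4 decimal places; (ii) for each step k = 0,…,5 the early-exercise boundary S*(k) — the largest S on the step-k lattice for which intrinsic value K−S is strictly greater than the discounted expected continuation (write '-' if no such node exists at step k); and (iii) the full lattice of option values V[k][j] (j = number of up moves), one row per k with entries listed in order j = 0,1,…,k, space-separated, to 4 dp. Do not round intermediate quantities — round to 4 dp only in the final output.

Δt=0.31750  u=1.11866  d=0.89393  q=0.60389  discount=0.97121
step 6 (expiry): payoffs max(K−S,0) = 34.1669 24.7110 12.8779 0.0000 0.0000 0.0000 0.0000
step 5: (k=5,j=0): S=42.0763, (K−S)⁺=29.7037, hold=27.6373 ⇒ V=29.7037 exercise | (k=5,j=1): S=52.6542, (K−S)⁺=19.1258, hold=17.0594 ⇒ V=19.1258 exercise | (k=5,j=2): S=65.8914, (K−S)⁺=5.8886, hold=4.9542 ⇒ V=5.8886 exercise | (k=5,j=3): S=82.4564, (K−S)⁺=0.0000, hold=0.0000 ⇒ V=0.0000 continue | (k=5,j=4): S=103.1858, (K−S)⁺=0.0000, hold=0.0000 ⇒ V=0.0000 continue | (k=5,j=5): S=129.1265, (K−S)⁺=0.0000, hold=0.0000 ⇒ V=0.0000 continue  boundary S*=65.8914
step 4: (k=4,j=0): S=47.0690, (K−S)⁺=24.7110, hold=22.6446 ⇒ V=24.7110 exercise | (k=4,j=1): S=58.9021, (K−S)⁺=12.8779, hold=10.8115 ⇒ V=12.8779 exercise | (k=4,j=2): S=73.7100, (K−S)⁺=0.0000, hold=2.2654 ⇒ V=2.2654 continue | (k=4,j=3): S=92.2406, (K−S)⁺=0.0000, hold=0.0000 ⇒ V=0.0000 continue | (k=4,j=4): S=115.4297, (K−S)⁺=0.0000, hold=0.0000 ⇒ V=0.0000 continue  boundary S*=58.9021
step 3: (k=3,j=0): S=52.6542, (K−S)⁺=19.1258, hold=17.0594 ⇒ V=19.1258 exercise | (k=3,j=1): S=65.8914, (K−S)⁺=5.8886, hold=6.2829 ⇒ V=6.2829 continue | (k=3,j=2): S=82.4564, (K−S)⁺=0.0000, hold=0.8715 ⇒ V=0.8715 continue | (k=3,j=3): S=103.1858, (K−S)⁺=0.0000, hold=0.0000 ⇒ V=0.0000 continue  boundary S*=52.6542
step 2: (k=2,j=0): S=58.9021, (K−S)⁺=12.8779, hold=11.0428 ⇒ V=12.8779 exercise | (k=2,j=1): S=73.7100, (K−S)⁺=0.0000, hold=2.9282 ⇒ V=2.9282 continue | (k=2,j=2): S=92.2406, (K−S)⁺=0.0000, hold=0.3353 ⇒ V=0.3353 continue  boundary S*=58.9021
step 1: (k=1,j=0): S=65.8914, (K−S)⁺=5.8886, hold=6.6716 ⇒ V=6.6716 continue | (k=1,j=1): S=82.4564, (K−S)⁺=0.0000, hold=1.3231 ⇒ V=1.3231 continue  boundary S*=-
step 0: (k=0,j=0): S=73.7100, (K−S)⁺=0.0000, hold=3.3426 ⇒ V=3.3426 continue  boundary S*=-

price = 3.3426
boundary = - - 58.9021 52.6542 58.9021 65.8914
tree:
3.3426
6.6716 1.3231
12.8779 2.9282 0.3353
19.1258 6.2829 0.8715 0.0000
24.7110 12.8779 2.2654 0.0000 0.0000
29.7037 19.1258 5.8886 0.0000 0.0000 0.0000
34.1669 24.7110 12.8779 0.0000 0.0000 0.0000 0.0000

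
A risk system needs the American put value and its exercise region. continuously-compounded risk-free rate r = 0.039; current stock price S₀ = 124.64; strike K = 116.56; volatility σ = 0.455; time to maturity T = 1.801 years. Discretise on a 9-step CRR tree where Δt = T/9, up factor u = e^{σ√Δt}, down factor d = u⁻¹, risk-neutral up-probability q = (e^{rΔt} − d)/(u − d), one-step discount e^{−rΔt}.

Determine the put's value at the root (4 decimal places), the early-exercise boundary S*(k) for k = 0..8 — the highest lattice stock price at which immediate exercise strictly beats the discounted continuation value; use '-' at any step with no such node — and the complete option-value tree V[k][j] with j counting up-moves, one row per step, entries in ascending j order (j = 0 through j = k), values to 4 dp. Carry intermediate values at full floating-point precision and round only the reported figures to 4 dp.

price = 22.0767
boundary = - - - - 55.2172 45.0483 55.2172 67.6815 82.9595
tree:
22.0767
29.7649 13.7206
39.0620 19.7114 7.1511
49.7505 27.5848 11.1054 2.7830
61.3428 37.4266 16.8768 4.7412 0.6073
71.5117 48.9542 24.9698 7.9742 1.1513 0.0000
79.8078 61.3428 35.7132 13.1948 2.1827 0.0000 0.0000
86.5762 71.5117 48.8785 21.3693 4.1382 0.0000 0.0000 0.0000
92.0980 79.8078 61.3428 33.6005 7.8454 0.0000 0.0000 0.0000 0.0000
96.6030 86.5762 71.5117 48.8785 14.8739 0.0000 0.0000 0.0000 0.0000 0.0000

Δt=0.20011  u=1.22573  d=0.81584  q=0.46840  discount=0.99223
step 9 (expiry): payoffs max(K−S,0) = 96.6030 86.5762 71.5117 48.8785 14.8739 0.0000 0.0000 0.0000 0.0000 0.0000
step 8: (k=8,j=0): S=24.4620, (K−S)⁺=92.0980, hold=91.1919 ⇒ V=92.0980 exercise | (k=8,j=1): S=36.7522, (K−S)⁺=79.8078, hold=78.9017 ⇒ V=79.8078 exercise | (k=8,j=2): S=55.2172, (K−S)⁺=61.3428, hold=60.4367 ⇒ V=61.3428 exercise | (k=8,j=3): S=82.9595, (K−S)⁺=33.6005, hold=32.6944 ⇒ V=33.6005 exercise | (k=8,j=4): S=124.6400, (K−S)⁺=0.0000, hold=7.8454 ⇒ V=7.8454 continue | (k=8,j=5): S=187.2617, (K−S)⁺=0.0000, hold=0.0000 ⇒ V=0.0000 continue | (k=8,j=6): S=281.3458, (K−S)⁺=0.0000, hold=0.0000 ⇒ V=0.0000 continue | (k=8,j=7): S=422.6996, (K−S)⁺=0.0000, hold=0.0000 ⇒ V=0.0000 continue | (k=8,j=8): S=635.0725, (K−S)⁺=0.0000, hold=0.0000 ⇒ V=0.0000 continue  boundary S*=82.9595
step 7: (k=7,j=0): S=29.9838, (K−S)⁺=86.5762, hold=85.6700 ⇒ V=86.5762 exercise | (k=7,j=1): S=45.0483, (K−S)⁺=71.5117, hold=70.6055 ⇒ V=71.5117 exercise | (k=7,j=2): S=67.6815, (K−S)⁺=48.8785, hold=47.9723 ⇒ V=48.8785 exercise | (k=7,j=3): S=101.6861, (K−S)⁺=14.8739, hold=21.3693 ⇒ V=21.3693 continue | (k=7,j=4): S=152.7753, (K−S)⁺=0.0000, hold=4.1382 ⇒ V=4.1382 continue | (k=7,j=5): S=229.5327, (K−S)⁺=0.0000, hold=0.0000 ⇒ V=0.0000 continue | (k=7,j=6): S=344.8547, (K−S)⁺=0.0000, hold=0.0000 ⇒ V=0.0000 continue | (k=7,j=7): S=518.1167, (K−S)⁺=0.0000, hold=0.0000 ⇒ V=0.0000 continue  boundary S*=67.6815
step 6: (k=6,j=0): S=36.7522, (K−S)⁺=79.8078, hold=78.9017 ⇒ V=79.8078 exercise | (k=6,j=1): S=55.2172, (K−S)⁺=61.3428, hold=60.4367 ⇒ V=61.3428 exercise | (k=6,j=2): S=82.9595, (K−S)⁺=33.6005, hold=35.7132 ⇒ V=35.7132 continue | (k=6,j=3): S=124.6400, (K−S)⁺=0.0000, hold=13.1948 ⇒ V=13.1948 continue | (k=6,j=4): S=187.2617, (K−S)⁺=0.0000, hold=2.1827 ⇒ V=2.1827 continue | (k=6,j=5): S=281.3458, (K−S)⁺=0.0000, hold=0.0000 ⇒ V=0.0000 continue | (k=6,j=6): S=422.6996, (K−S)⁺=0.0000, hold=0.0000 ⇒ V=0.0000 continue  boundary S*=55.2172
step 5: (k=5,j=0): S=45.0483, (K−S)⁺=71.5117, hold=70.6055 ⇒ V=71.5117 exercise | (k=5,j=1): S=67.6815, (K−S)⁺=48.8785, hold=48.9542 ⇒ V=48.9542 continue | (k=5,j=2): S=101.6861, (K−S)⁺=14.8739, hold=24.9698 ⇒ V=24.9698 continue | (k=5,j=3): S=152.7753, (K−S)⁺=0.0000, hold=7.9742 ⇒ V=7.9742 continue | (k=5,j=4): S=229.5327, (K−S)⁺=0.0000, hold=1.1513 ⇒ V=1.1513 continue | (k=5,j=5): S=344.8547, (K−S)⁺=0.0000, hold=0.0000 ⇒ V=0.0000 continue  boundary S*=45.0483
step 4: (k=4,j=0): S=55.2172, (K−S)⁺=61.3428, hold=60.4719 ⇒ V=61.3428 exercise | (k=4,j=1): S=82.9595, (K−S)⁺=33.6005, hold=37.4266 ⇒ V=37.4266 continue | (k=4,j=2): S=124.6400, (K−S)⁺=0.0000, hold=16.8768 ⇒ V=16.8768 continue | (k=4,j=3): S=187.2617, (K−S)⁺=0.0000, hold=4.7412 ⇒ V=4.7412 continue | (k=4,j=4): S=281.3458, (K−S)⁺=0.0000, hold=0.6073 ⇒ V=0.6073 continue  boundary S*=55.2172
step 3: (k=3,j=0): S=67.6815, (K−S)⁺=48.8785, hold=49.7505 ⇒ V=49.7505 continue | (k=3,j=1): S=101.6861, (K−S)⁺=14.8739, hold=27.5848 ⇒ V=27.5848 continue | (k=3,j=2): S=152.7753, (K−S)⁺=0.0000, hold=11.1054 ⇒ V=11.1054 continue | (k=3,j=3): S=229.5327, (K−S)⁺=0.0000, hold=2.7830 ⇒ V=2.7830 continue  boundary S*=-
step 2: (k=2,j=0): S=82.9595, (K−S)⁺=33.6005, hold=39.0620 ⇒ V=39.0620 continue | (k=2,j=1): S=124.6400, (K−S)⁺=0.0000, hold=19.7114 ⇒ V=19.7114 continue | (k=2,j=2): S=187.2617, (K−S)⁺=0.0000, hold=7.1511 ⇒ V=7.1511 continue  boundary S*=-
step 1: (k=1,j=0): S=101.6861, (K−S)⁺=14.8739, hold=29.7649 ⇒ V=29.7649 continue | (k=1,j=1): S=152.7753, (K−S)⁺=0.0000, hold=13.7206 ⇒ V=13.7206 continue  boundary S*=-
step 0: (k=0,j=0): S=124.6400, (K−S)⁺=0.0000, hold=22.0767 ⇒ V=22.0767 continue  boundary S*=-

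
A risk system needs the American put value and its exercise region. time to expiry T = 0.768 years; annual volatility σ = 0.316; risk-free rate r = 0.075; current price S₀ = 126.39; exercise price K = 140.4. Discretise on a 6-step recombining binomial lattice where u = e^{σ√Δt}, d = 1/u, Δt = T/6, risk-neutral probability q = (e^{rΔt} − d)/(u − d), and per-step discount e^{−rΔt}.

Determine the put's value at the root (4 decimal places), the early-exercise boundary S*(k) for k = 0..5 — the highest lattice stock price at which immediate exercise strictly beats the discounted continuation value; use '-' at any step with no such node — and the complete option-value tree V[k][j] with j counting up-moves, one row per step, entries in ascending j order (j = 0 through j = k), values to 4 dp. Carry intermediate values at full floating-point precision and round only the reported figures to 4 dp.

price = 19.4789
boundary = - - 100.8124 90.0356 100.8124 112.8790
tree:
19.4789
28.2996 11.5153
39.5876 18.1716 5.4462
50.3644 27.5353 9.6707 1.5593
59.9891 39.5876 16.6713 3.2417 0.0000
68.5849 50.3644 27.5210 6.7391 0.0000 0.0000
76.2619 59.9891 39.5876 14.0100 0.0000 0.0000 0.0000

Δt=0.12800, u=1.11969, d=0.89310, q=0.51434, disc=e^(-rΔt)=0.99045
k=6 terminal: V=max(K-S,0) → 76.2619 59.9891 39.5876 14.0100 0.0000 0.0000 0.0000
k=5: j=0 S=71.8151 intr=68.5849 cont=67.2435 V=68.5849[EX]; j=1 S=90.0356 intr=50.3644 cont=49.0230 V=50.3644[EX]; j=2 S=112.8790 intr=27.5210 cont=26.1796 V=27.5210[EX]; j=3 S=141.5181 intr=0.0000 cont=6.7391 V=6.7391[hold]; j=4 S=177.4234 intr=0.0000 cont=0.0000 V=0.0000[hold]; j=5 S=222.4384 intr=0.0000 cont=0.0000 V=0.0000[hold]  S*(5)=112.8790
k=4: j=0 S=80.4109 intr=59.9891 cont=58.6477 V=59.9891[EX]; j=1 S=100.8124 intr=39.5876 cont=38.2462 V=39.5876[EX]; j=2 S=126.3900 intr=14.0100 cont=16.6713 V=16.6713[hold]; j=3 S=158.4570 intr=0.0000 cont=3.2417 V=3.2417[hold]; j=4 S=198.6600 intr=0.0000 cont=0.0000 V=0.0000[hold]  S*(4)=100.8124
k=3: j=0 S=90.0356 intr=50.3644 cont=49.0230 V=50.3644[EX]; j=1 S=112.8790 intr=27.5210 cont=27.5353 V=27.5353[hold]; j=2 S=141.5181 intr=0.0000 cont=9.6707 V=9.6707[hold]; j=3 S=177.4234 intr=0.0000 cont=1.5593 V=1.5593[hold]  S*(3)=90.0356
k=2: j=0 S=100.8124 intr=39.5876 cont=38.2535 V=39.5876[EX]; j=1 S=126.3900 intr=14.0100 cont=18.1716 V=18.1716[hold]; j=2 S=158.4570 intr=0.0000 cont=5.4462 V=5.4462[hold]  S*(2)=100.8124
k=1: j=0 S=112.8790 intr=27.5210 cont=28.2996 V=28.2996[hold]; j=1 S=141.5181 intr=0.0000 cont=11.5153 V=11.5153[hold]  S*(1)=-
k=0: j=0 S=126.3900 intr=14.0100 cont=19.4789 V=19.4789[hold]  S*(0)=-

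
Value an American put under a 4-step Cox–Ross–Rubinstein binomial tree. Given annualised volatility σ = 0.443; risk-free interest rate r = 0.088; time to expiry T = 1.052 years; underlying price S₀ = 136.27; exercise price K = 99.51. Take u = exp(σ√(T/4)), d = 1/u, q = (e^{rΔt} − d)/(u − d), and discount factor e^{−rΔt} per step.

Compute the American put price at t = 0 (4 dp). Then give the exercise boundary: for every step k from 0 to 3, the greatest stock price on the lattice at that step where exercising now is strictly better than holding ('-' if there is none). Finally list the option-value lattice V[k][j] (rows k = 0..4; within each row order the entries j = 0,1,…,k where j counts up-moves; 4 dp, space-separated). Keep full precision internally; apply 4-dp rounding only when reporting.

Δt=0.26300, u=1.25506, d=0.79677, q=0.49454, disc=e^(-rΔt)=0.97712
k=4 terminal: V=max(K-S,0) → 44.5891 12.9995 0.0000 0.0000 0.0000
k=3: j=0 S=68.9292 intr=30.5808 cont=28.3042 V=30.5808[EX]; j=1 S=108.5762 intr=0.0000 cont=6.4204 V=6.4204[hold]; j=2 S=171.0275 intr=0.0000 cont=0.0000 V=0.0000[hold]; j=3 S=269.3997 intr=0.0000 cont=0.0000 V=0.0000[hold]  S*(3)=68.9292
k=2: j=0 S=86.5105 intr=12.9995 cont=18.2063 V=18.2063[hold]; j=1 S=136.2700 intr=0.0000 cont=3.1711 V=3.1711[hold]; j=2 S=214.6503 intr=0.0000 cont=0.0000 V=0.0000[hold]  S*(2)=-
k=1: j=0 S=108.5762 intr=0.0000 cont=10.5244 V=10.5244[hold]; j=1 S=171.0275 intr=0.0000 cont=1.5662 V=1.5662[hold]  S*(1)=-
k=0: j=0 S=136.2700 intr=0.0000 cont=5.9548 V=5.9548[hold]  S*(0)=-

price = 5.9548
boundary = - - - 68.9292
tree:
5.9548
10.5244 1.5662
18.2063 3.1711 0.0000
30.5808 6.4204 0.0000 0.0000
44.5891 12.9995 0.0000 0.0000 0.0000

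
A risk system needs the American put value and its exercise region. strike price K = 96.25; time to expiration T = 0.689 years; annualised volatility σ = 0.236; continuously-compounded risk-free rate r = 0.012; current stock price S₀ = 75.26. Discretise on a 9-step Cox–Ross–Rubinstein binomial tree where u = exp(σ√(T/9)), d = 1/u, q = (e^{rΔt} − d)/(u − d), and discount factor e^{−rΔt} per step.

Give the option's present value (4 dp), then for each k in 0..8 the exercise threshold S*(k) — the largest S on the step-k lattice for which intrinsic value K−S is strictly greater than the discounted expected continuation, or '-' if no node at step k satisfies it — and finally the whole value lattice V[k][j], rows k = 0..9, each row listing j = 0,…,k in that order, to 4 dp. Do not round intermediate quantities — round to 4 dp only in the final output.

price = 21.4550
boundary = - - 66.0461 70.5027 66.0461 70.5027 75.2600 80.3383 85.7593
tree:
21.4550
25.7803 17.0063
30.2039 21.2375 12.6468
34.3788 25.7473 16.5967 8.5711
38.2898 30.2039 21.0500 12.0059 5.0222
41.9536 34.3788 25.7473 16.2144 7.6607 2.2933
45.3857 38.2898 30.2039 20.9900 11.2884 3.9101 0.6196
48.6010 41.9536 34.3788 25.7473 15.9117 6.5112 1.2178 0.0000
51.6130 45.3857 38.2898 30.2039 20.9900 10.4907 2.3934 0.0000 0.0000
54.4345 48.6010 41.9536 34.3788 25.7473 15.9117 4.7039 0.0000 0.0000 0.0000

Δt=0.07656, u=1.06748, d=0.93679, q=0.49071, disc=e^(-rΔt)=0.99908
k=9 terminal: V=max(K-S,0) → 54.4345 48.6010 41.9536 34.3788 25.7473 15.9117 4.7039 0.0000 0.0000 0.0000
k=8: j=0 S=44.6370 intr=51.6130 cont=51.5246 V=51.6130[EX]; j=1 S=50.8643 intr=45.3857 cont=45.2974 V=45.3857[EX]; j=2 S=57.9602 intr=38.2898 cont=38.2014 V=38.2898[EX]; j=3 S=66.0461 intr=30.2039 cont=30.1155 V=30.2039[EX]; j=4 S=75.2600 intr=20.9900 cont=20.9016 V=20.9900[EX]; j=5 S=85.7593 intr=10.4907 cont=10.4023 V=10.4907[EX]; j=6 S=97.7234 intr=0.0000 cont=2.3934 V=2.3934[hold]; j=7 S=111.3566 intr=0.0000 cont=0.0000 V=0.0000[hold]; j=8 S=126.8916 intr=0.0000 cont=0.0000 V=0.0000[hold]  S*(8)=85.7593
k=7: j=0 S=47.6490 intr=48.6010 cont=48.5126 V=48.6010[EX]; j=1 S=54.2964 intr=41.9536 cont=41.8652 V=41.9536[EX]; j=2 S=61.8712 intr=34.3788 cont=34.2904 V=34.3788[EX]; j=3 S=70.5027 intr=25.7473 cont=25.6589 V=25.7473[EX]; j=4 S=80.3383 intr=15.9117 cont=15.8233 V=15.9117[EX]; j=5 S=91.5461 intr=4.7039 cont=6.5112 V=6.5112[hold]; j=6 S=104.3175 intr=0.0000 cont=1.2178 V=1.2178[hold]; j=7 S=118.8706 intr=0.0000 cont=0.0000 V=0.0000[hold]  S*(7)=80.3383
k=6: j=0 S=50.8643 intr=45.3857 cont=45.2974 V=45.3857[EX]; j=1 S=57.9602 intr=38.2898 cont=38.2014 V=38.2898[EX]; j=2 S=66.0461 intr=30.2039 cont=30.1155 V=30.2039[EX]; j=3 S=75.2600 intr=20.9900 cont=20.9016 V=20.9900[EX]; j=4 S=85.7593 intr=10.4907 cont=11.2884 V=11.2884[hold]; j=5 S=97.7234 intr=0.0000 cont=3.9101 V=3.9101[hold]; j=6 S=111.3566 intr=0.0000 cont=0.6196 V=0.6196[hold]  S*(6)=75.2600
k=5: j=0 S=54.2964 intr=41.9536 cont=41.8652 V=41.9536[EX]; j=1 S=61.8712 intr=34.3788 cont=34.2904 V=34.3788[EX]; j=2 S=70.5027 intr=25.7473 cont=25.6589 V=25.7473[EX]; j=3 S=80.3383 intr=15.9117 cont=16.2144 V=16.2144[hold]; j=4 S=91.5461 intr=4.7039 cont=7.6607 V=7.6607[hold]; j=5 S=104.3175 intr=0.0000 cont=2.2933 V=2.2933[hold]  S*(5)=70.5027
k=4: j=0 S=57.9602 intr=38.2898 cont=38.2014 V=38.2898[EX]; j=1 S=66.0461 intr=30.2039 cont=30.1155 V=30.2039[EX]; j=2 S=75.2600 intr=20.9900 cont=21.0500 V=21.0500[hold]; j=3 S=85.7593 intr=10.4907 cont=12.0059 V=12.0059[hold]; j=4 S=97.7234 intr=0.0000 cont=5.0222 V=5.0222[hold]  S*(4)=66.0461
k=3: j=0 S=61.8712 intr=34.3788 cont=34.2904 V=34.3788[EX]; j=1 S=70.5027 intr=25.7473 cont=25.6884 V=25.7473[EX]; j=2 S=80.3383 intr=15.9117 cont=16.5967 V=16.5967[hold]; j=3 S=91.5461 intr=4.7039 cont=8.5711 V=8.5711[hold]  S*(3)=70.5027
k=2: j=0 S=66.0461 intr=30.2039 cont=30.1155 V=30.2039[EX]; j=1 S=75.2600 intr=20.9900 cont=21.2375 V=21.2375[hold]; j=2 S=85.7593 intr=10.4907 cont=12.6468 V=12.6468[hold]  S*(2)=66.0461
k=1: j=0 S=70.5027 intr=25.7473 cont=25.7803 V=25.7803[hold]; j=1 S=80.3383 intr=15.9117 cont=17.0063 V=17.0063[hold]  S*(1)=-
k=0: j=0 S=75.2600 intr=20.9900 cont=21.4550 V=21.4550[hold]  S*(0)=-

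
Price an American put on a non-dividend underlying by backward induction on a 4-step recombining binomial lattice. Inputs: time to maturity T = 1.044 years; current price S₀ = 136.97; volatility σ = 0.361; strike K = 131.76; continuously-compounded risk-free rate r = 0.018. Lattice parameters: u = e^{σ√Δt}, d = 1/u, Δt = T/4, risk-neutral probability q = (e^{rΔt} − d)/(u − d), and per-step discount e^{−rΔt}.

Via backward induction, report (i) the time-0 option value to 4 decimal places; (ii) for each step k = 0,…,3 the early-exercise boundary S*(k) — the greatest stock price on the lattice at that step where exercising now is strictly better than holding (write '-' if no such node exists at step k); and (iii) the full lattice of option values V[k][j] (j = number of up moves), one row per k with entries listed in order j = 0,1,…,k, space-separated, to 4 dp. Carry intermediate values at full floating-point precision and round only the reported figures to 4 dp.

params: Δt=0.26100 u=1.20253 d=0.83158 q=0.46672 e^(-rΔt)=0.99531
t_4 payoffs: 66.2601 37.0419 0.0000 0.0000 0.0000
t_3: node(3,0) S=78.7657 payoff=52.9943 vs cont=52.3768 → 52.9943 [stop]  node(3,1) S=113.9015 payoff=17.8585 vs cont=19.6612 → 19.6612 [wait]  node(3,2) S=164.7106 payoff=0.0000 vs cont=0.0000 → 0.0000 [wait]  node(3,3) S=238.1848 payoff=0.0000 vs cont=0.0000 → 0.0000 [wait]  ⇒ S*(3)=78.7657
t_2: node(2,0) S=94.7181 payoff=37.0419 vs cont=37.2617 → 37.2617 [wait]  node(2,1) S=136.9700 payoff=0.0000 vs cont=10.4358 → 10.4358 [wait]  node(2,2) S=198.0696 payoff=0.0000 vs cont=0.0000 → 0.0000 [wait]  ⇒ S*(2)=-
t_1: node(1,0) S=113.9015 payoff=17.8585 vs cont=24.6256 → 24.6256 [wait]  node(1,1) S=164.7106 payoff=0.0000 vs cont=5.5392 → 5.5392 [wait]  ⇒ S*(1)=-
t_0: node(0,0) S=136.9700 payoff=0.0000 vs cont=15.6440 → 15.6440 [wait]  ⇒ S*(0)=-

price = 15.6440
boundary = - - - 78.7657
tree:
15.6440
24.6256 5.5392
37.2617 10.4358 0.0000
52.9943 19.6612 0.0000 0.0000
66.2601 37.0419 0.0000 0.0000 0.0000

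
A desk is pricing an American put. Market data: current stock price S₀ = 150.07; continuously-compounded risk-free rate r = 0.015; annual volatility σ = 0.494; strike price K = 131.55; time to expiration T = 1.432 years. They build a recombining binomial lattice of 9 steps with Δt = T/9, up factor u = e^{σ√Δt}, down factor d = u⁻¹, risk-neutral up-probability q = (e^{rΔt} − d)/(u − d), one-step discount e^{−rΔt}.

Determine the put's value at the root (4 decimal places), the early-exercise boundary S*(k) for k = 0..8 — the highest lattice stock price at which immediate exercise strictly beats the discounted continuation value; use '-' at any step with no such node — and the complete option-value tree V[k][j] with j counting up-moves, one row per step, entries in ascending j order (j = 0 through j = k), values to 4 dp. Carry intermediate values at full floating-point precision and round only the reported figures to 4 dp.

price = 23.1840
boundary = - - - - - 56.0279 68.2311 83.0922 101.1901
tree:
23.1840
31.1678 13.8158
40.8177 19.8614 6.7026
51.8821 27.8804 10.4342 2.3024
63.7617 38.0337 15.9583 3.9229 0.3884
75.5221 50.1171 23.8706 6.6376 0.7169 0.0000
85.5427 63.3189 34.6881 11.1380 1.3232 0.0000 0.0000
93.7711 75.5221 48.4578 18.5033 2.4422 0.0000 0.0000 0.0000
100.5279 85.5427 63.3189 30.3599 4.5077 0.0000 0.0000 0.0000 0.0000
106.0762 93.7711 75.5221 48.4578 8.3201 0.0000 0.0000 0.0000 0.0000 0.0000

Δt=0.15911, u=1.21781, d=0.82115, q=0.45692, disc=e^(-rΔt)=0.99762
k=9 terminal: V=max(K-S,0) → 106.0762 93.7711 75.5221 48.4578 8.3201 0.0000 0.0000 0.0000 0.0000 0.0000
k=8: j=0 S=31.0221 intr=100.5279 cont=100.2143 V=100.5279[EX]; j=1 S=46.0073 intr=85.5427 cont=85.2291 V=85.5427[EX]; j=2 S=68.2311 intr=63.3189 cont=63.0053 V=63.3189[EX]; j=3 S=101.1901 intr=30.3599 cont=30.0463 V=30.3599[EX]; j=4 S=150.0700 intr=0.0000 cont=4.5077 V=4.5077[hold]; j=5 S=222.5613 intr=0.0000 cont=0.0000 V=0.0000[hold]; j=6 S=330.0695 intr=0.0000 cont=0.0000 V=0.0000[hold]; j=7 S=489.5095 intr=0.0000 cont=0.0000 V=0.0000[hold]; j=8 S=725.9670 intr=0.0000 cont=0.0000 V=0.0000[hold]  S*(8)=101.1901
k=7: j=0 S=37.7789 intr=93.7711 cont=93.4576 V=93.7711[EX]; j=1 S=56.0279 intr=75.5221 cont=75.2085 V=75.5221[EX]; j=2 S=83.0922 intr=48.4578 cont=48.1442 V=48.4578[EX]; j=3 S=123.2299 intr=8.3201 cont=18.5033 V=18.5033[hold]; j=4 S=182.7560 intr=0.0000 cont=2.4422 V=2.4422[hold]; j=5 S=271.0363 intr=0.0000 cont=0.0000 V=0.0000[hold]; j=6 S=401.9604 intr=0.0000 cont=0.0000 V=0.0000[hold]; j=7 S=596.1273 intr=0.0000 cont=0.0000 V=0.0000[hold]  S*(7)=83.0922
k=6: j=0 S=46.0073 intr=85.5427 cont=85.2291 V=85.5427[EX]; j=1 S=68.2311 intr=63.3189 cont=63.0053 V=63.3189[EX]; j=2 S=101.1901 intr=30.3599 cont=34.6881 V=34.6881[hold]; j=3 S=150.0700 intr=0.0000 cont=11.1380 V=11.1380[hold]; j=4 S=222.5613 intr=0.0000 cont=1.3232 V=1.3232[hold]; j=5 S=330.0695 intr=0.0000 cont=0.0000 V=0.0000[hold]; j=6 S=489.5095 intr=0.0000 cont=0.0000 V=0.0000[hold]  S*(6)=68.2311
k=5: j=0 S=56.0279 intr=75.5221 cont=75.2085 V=75.5221[EX]; j=1 S=83.0922 intr=48.4578 cont=50.1171 V=50.1171[hold]; j=2 S=123.2299 intr=8.3201 cont=23.8706 V=23.8706[hold]; j=3 S=182.7560 intr=0.0000 cont=6.6376 V=6.6376[hold]; j=4 S=271.0363 intr=0.0000 cont=0.7169 V=0.7169[hold]; j=5 S=401.9604 intr=0.0000 cont=0.0000 V=0.0000[hold]  S*(5)=56.0279
k=4: j=0 S=68.2311 intr=63.3189 cont=63.7617 V=63.7617[hold]; j=1 S=101.1901 intr=30.3599 cont=38.0337 V=38.0337[hold]; j=2 S=150.0700 intr=0.0000 cont=15.9583 V=15.9583[hold]; j=3 S=222.5613 intr=0.0000 cont=3.9229 V=3.9229[hold]; j=4 S=330.0695 intr=0.0000 cont=0.3884 V=0.3884[hold]  S*(4)=-
k=3: j=0 S=83.0922 intr=48.4578 cont=51.8821 V=51.8821[hold]; j=1 S=123.2299 intr=8.3201 cont=27.8804 V=27.8804[hold]; j=2 S=182.7560 intr=0.0000 cont=10.4342 V=10.4342[hold]; j=3 S=271.0363 intr=0.0000 cont=2.3024 V=2.3024[hold]  S*(3)=-
k=2: j=0 S=101.1901 intr=30.3599 cont=40.8177 V=40.8177[hold]; j=1 S=150.0700 intr=0.0000 cont=19.8614 V=19.8614[hold]; j=2 S=222.5613 intr=0.0000 cont=6.7026 V=6.7026[hold]  S*(2)=-
k=1: j=0 S=123.2299 intr=8.3201 cont=31.1678 V=31.1678[hold]; j=1 S=182.7560 intr=0.0000 cont=13.8158 V=13.8158[hold]  S*(1)=-
k=0: j=0 S=150.0700 intr=0.0000 cont=23.1840 V=23.1840[hold]  S*(0)=-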